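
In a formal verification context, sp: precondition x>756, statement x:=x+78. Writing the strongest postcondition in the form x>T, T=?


Formula: sp(P, x:=E) = exists old_x. (x = E[old_x/x]) AND P[old_x/x] (old_x is the value of x before the assignment; eliminate old_x by solving x = E[old_x/x] for old_x)
Step 1: Precondition P: x>756, i.e. old_x > 756
Step 2: Assignment gives x = old_x + 78, so old_x = x - 78
Step 3: Substitute into P: x - 78 > 756
Step 4: Simplify: x > 756+78 = 834

834


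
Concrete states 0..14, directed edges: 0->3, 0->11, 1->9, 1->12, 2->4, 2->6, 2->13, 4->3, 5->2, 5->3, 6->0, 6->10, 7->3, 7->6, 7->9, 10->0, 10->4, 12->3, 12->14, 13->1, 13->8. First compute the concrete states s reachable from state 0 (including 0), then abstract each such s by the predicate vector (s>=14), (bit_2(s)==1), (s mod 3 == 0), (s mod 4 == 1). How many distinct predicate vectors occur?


BFS from 0:
Concrete reachable: {0, 3, 11}
Abstract via predicates (s>=14), (bit_2(s)==1), (s mod 3 == 0), (s mod 4 == 1):
  (0,0,0,0) <- {11}
  (0,0,1,0) <- {0, 3}
Distinct abstract states = 2

2


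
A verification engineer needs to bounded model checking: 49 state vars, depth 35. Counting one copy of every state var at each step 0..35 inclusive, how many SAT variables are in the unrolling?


BMC unrolls to depth k, creating one copy of each state var for steps 0..k.
Step count = 35 + 1 = 36 (steps 0 through 35)
Vars per step = 49
Total = 49 * 36 = 1764

1764


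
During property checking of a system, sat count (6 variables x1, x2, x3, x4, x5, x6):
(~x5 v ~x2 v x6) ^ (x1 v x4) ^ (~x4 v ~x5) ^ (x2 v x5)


CNF with 4 clauses over 6 vars (64 assignments).
An assignment satisfies CNF iff every clause has >=1 true literal.
Check each row (bits = x1,x2,x3,x4,x5,x6; clause T/F shown):
  row 0 [000000]: clauses=TFTF -> 0
  row 1 [000001]: clauses=TFTF -> 0
  row 2 [000010]: clauses=TFTT -> 0
  row 3 [000011]: clauses=TFTT -> 0
  row 4 [000100]: clauses=TTTF -> 0
  (every remaining row is evaluated the same way; all 64 results are listed next)
Full result column, 8 rows per line (x1,x2,x3 fixed per line; x4,x5,x6 runs 000..111 left to right):
  rows 0-7 [x1,x2,x3=000]: 00000000  (ones: 0)
  rows 8-15 [x1,x2,x3=001]: 00000000  (ones: 0)
  rows 16-23 [x1,x2,x3=010]: 00001100  (ones: 2)
  rows 24-31 [x1,x2,x3=011]: 00001100  (ones: 2)
  rows 32-39 [x1,x2,x3=100]: 00110000  (ones: 2)
  rows 40-47 [x1,x2,x3=101]: 00110000  (ones: 2)
  rows 48-55 [x1,x2,x3=110]: 11011100  (ones: 5)
  rows 56-63 [x1,x2,x3=111]: 11011100  (ones: 5)
Satisfying assignments = 0+0+2+2+2+2+5+5 = 18

18


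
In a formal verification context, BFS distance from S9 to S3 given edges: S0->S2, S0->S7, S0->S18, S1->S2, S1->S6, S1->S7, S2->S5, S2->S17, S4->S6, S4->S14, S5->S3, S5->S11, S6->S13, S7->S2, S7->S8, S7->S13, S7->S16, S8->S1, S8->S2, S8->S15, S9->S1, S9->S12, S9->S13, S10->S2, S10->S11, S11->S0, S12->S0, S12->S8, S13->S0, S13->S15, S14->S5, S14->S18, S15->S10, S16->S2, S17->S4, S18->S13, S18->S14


BFS layer-by-layer from S9:
  dist 0: {S9}
  dist 1: {S1, S12, S13}
  dist 2: {S0, S2, S6, S7, S8, S15}
  dist 3: {S5, S10, S16, S17, S18}
  dist 4: {S3, S4, S11, S14}
  -> S3 reached at distance 4
Shortest path length = 4

4


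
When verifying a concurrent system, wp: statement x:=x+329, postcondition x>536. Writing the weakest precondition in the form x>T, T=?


Formula: wp(x:=E, P) = P[E/x] (substitute E for x in postcondition)
Step 1: Postcondition: x>536
Step 2: Substitute x+329 for x: x+329>536
Step 3: Solve for x: x > 536-329 = 207

207


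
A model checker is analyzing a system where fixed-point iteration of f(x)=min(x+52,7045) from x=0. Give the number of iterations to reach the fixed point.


Step 1: x=0, cap=7045, increment=52
Step 2: x grows by 52 each step until capped at 7045; fixed point is x=7045
Step 3: iterations = ceil(7045/52) = 136

136


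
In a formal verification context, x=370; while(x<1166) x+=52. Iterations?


Step 1: x goes from 370 toward 1166 by 52; the body runs while x<1166, so iterations = ceil((bound-start)/step)
Step 2: Distance=796
Step 3: ceil(796/52)=16

16


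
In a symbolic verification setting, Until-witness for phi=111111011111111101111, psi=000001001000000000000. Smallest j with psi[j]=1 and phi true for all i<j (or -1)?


(phi U psi) at 0: need smallest j with psi[j]=1 and phi[i]=1 for all i in [0,j).
Scan from step 0:
  step 0: phi=1, psi=0 -> continue
  step 1: phi=1, psi=0 -> continue
  step 2: phi=1, psi=0 -> continue
  step 3: phi=1, psi=0 -> continue
  step 5: psi=1 and phi held for [0,5) -> witness found
Witness step = 5

5


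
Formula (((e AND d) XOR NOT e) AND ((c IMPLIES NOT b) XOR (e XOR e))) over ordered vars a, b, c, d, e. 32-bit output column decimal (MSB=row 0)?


Formula: (((e AND d) XOR NOT e) AND ((c IMPLIES NOT b) XOR (e XOR e))) over a, b, c, d, e (32 rows)
Evaluate each row (bits = a,b,c,d,e, MSB first):
  row 0 [00000]: (((0 AND 0) XOR NOT 0) AND ((0 IMPLIES NOT 0) XOR (0 XOR 0))) -> 1
  row 1 [00001]: (((1 AND 0) XOR NOT 1) AND ((0 IMPLIES NOT 0) XOR (1 XOR 1))) -> 0
  row 2 [00010]: (((0 AND 1) XOR NOT 0) AND ((0 IMPLIES NOT 0) XOR (0 XOR 0))) -> 1
  row 3 [00011]: (((1 AND 1) XOR NOT 1) AND ((0 IMPLIES NOT 0) XOR (1 XOR 1))) -> 1
  row 4 [00100]: (((0 AND 0) XOR NOT 0) AND ((1 IMPLIES NOT 0) XOR (0 XOR 0))) -> 1
  row 5 [00101]: (((1 AND 0) XOR NOT 1) AND ((1 IMPLIES NOT 0) XOR (1 XOR 1))) -> 0
  row 6 [00110]: (((0 AND 1) XOR NOT 0) AND ((1 IMPLIES NOT 0) XOR (0 XOR 0))) -> 1
  row 7 [00111]: (((1 AND 1) XOR NOT 1) AND ((1 IMPLIES NOT 0) XOR (1 XOR 1))) -> 1
  row 8 [01000]: (((0 AND 0) XOR NOT 0) AND ((0 IMPLIES NOT 1) XOR (0 XOR 0))) -> 1
  row 9 [01001]: (((1 AND 0) XOR NOT 1) AND ((0 IMPLIES NOT 1) XOR (1 XOR 1))) -> 0
  row 10 [01010]: (((0 AND 1) XOR NOT 0) AND ((0 IMPLIES NOT 1) XOR (0 XOR 0))) -> 1
  row 11 [01011]: (((1 AND 1) XOR NOT 1) AND ((0 IMPLIES NOT 1) XOR (1 XOR 1))) -> 1
  row 12 [01100]: (((0 AND 0) XOR NOT 0) AND ((1 IMPLIES NOT 1) XOR (0 XOR 0))) -> 0
  row 13 [01101]: (((1 AND 0) XOR NOT 1) AND ((1 IMPLIES NOT 1) XOR (1 XOR 1))) -> 0
  row 14 [01110]: (((0 AND 1) XOR NOT 0) AND ((1 IMPLIES NOT 1) XOR (0 XOR 0))) -> 0
  row 15 [01111]: (((1 AND 1) XOR NOT 1) AND ((1 IMPLIES NOT 1) XOR (1 XOR 1))) -> 0
  row 16 [10000]: (((0 AND 0) XOR NOT 0) AND ((0 IMPLIES NOT 0) XOR (0 XOR 0))) -> 1
  row 17 [10001]: (((1 AND 0) XOR NOT 1) AND ((0 IMPLIES NOT 0) XOR (1 XOR 1))) -> 0
  row 18 [10010]: (((0 AND 1) XOR NOT 0) AND ((0 IMPLIES NOT 0) XOR (0 XOR 0))) -> 1
  row 19 [10011]: (((1 AND 1) XOR NOT 1) AND ((0 IMPLIES NOT 0) XOR (1 XOR 1))) -> 1
  row 20 [10100]: (((0 AND 0) XOR NOT 0) AND ((1 IMPLIES NOT 0) XOR (0 XOR 0))) -> 1
  row 21 [10101]: (((1 AND 0) XOR NOT 1) AND ((1 IMPLIES NOT 0) XOR (1 XOR 1))) -> 0
  row 22 [10110]: (((0 AND 1) XOR NOT 0) AND ((1 IMPLIES NOT 0) XOR (0 XOR 0))) -> 1
  row 23 [10111]: (((1 AND 1) XOR NOT 1) AND ((1 IMPLIES NOT 0) XOR (1 XOR 1))) -> 1
  row 24 [11000]: (((0 AND 0) XOR NOT 0) AND ((0 IMPLIES NOT 1) XOR (0 XOR 0))) -> 1
  row 25 [11001]: (((1 AND 0) XOR NOT 1) AND ((0 IMPLIES NOT 1) XOR (1 XOR 1))) -> 0
  row 26 [11010]: (((0 AND 1) XOR NOT 0) AND ((0 IMPLIES NOT 1) XOR (0 XOR 0))) -> 1
  row 27 [11011]: (((1 AND 1) XOR NOT 1) AND ((0 IMPLIES NOT 1) XOR (1 XOR 1))) -> 1
  row 28 [11100]: (((0 AND 0) XOR NOT 0) AND ((1 IMPLIES NOT 1) XOR (0 XOR 0))) -> 0
  row 29 [11101]: (((1 AND 0) XOR NOT 1) AND ((1 IMPLIES NOT 1) XOR (1 XOR 1))) -> 0
  row 30 [11110]: (((0 AND 1) XOR NOT 0) AND ((1 IMPLIES NOT 1) XOR (0 XOR 0))) -> 0
  row 31 [11111]: (((1 AND 1) XOR NOT 1) AND ((1 IMPLIES NOT 1) XOR (1 XOR 1))) -> 0
Full result column, 4 rows per line (a,b,c fixed per line; d,e runs 00..11 left to right):
  rows 0-3 [a,b,c=000]: 1011  = hex B
  rows 4-7 [a,b,c=001]: 1011  = hex B
  rows 8-11 [a,b,c=010]: 1011  = hex B
  rows 12-15 [a,b,c=011]: 0000  = hex 0
  rows 16-19 [a,b,c=100]: 1011  = hex B
  rows 20-23 [a,b,c=101]: 1011  = hex B
  rows 24-27 [a,b,c=110]: 1011  = hex B
  rows 28-31 [a,b,c=111]: 0000  = hex 0
Output column (row 0 .. row 31) = 10111011101100001011101110110000
Output column grouped in 4s = 1011 1011 1011 0000 1011 1011 1011 0000 = 0xBBB0BBB0
Convert to decimal digit by digit (value = value*16 + digit):
  B -> 11
  11*16 + 11 (B) = 187
  187*16 + 11 (B) = 3003
  3003*16 + 0 = 48048
  48048*16 + 11 (B) = 768779
  768779*16 + 11 (B) = 12300475
  12300475*16 + 11 (B) = 196807611
  196807611*16 + 0 = 3148921776
Decimal = 3148921776

3148921776


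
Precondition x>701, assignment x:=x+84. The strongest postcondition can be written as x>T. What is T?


Formula: sp(P, x:=E) = exists old_x. (x = E[old_x/x]) AND P[old_x/x] (old_x is the value of x before the assignment; eliminate old_x by solving x = E[old_x/x] for old_x)
Step 1: Precondition P: x>701, i.e. old_x > 701
Step 2: Assignment gives x = old_x + 84, so old_x = x - 84
Step 3: Substitute into P: x - 84 > 701
Step 4: Simplify: x > 701+84 = 785

785


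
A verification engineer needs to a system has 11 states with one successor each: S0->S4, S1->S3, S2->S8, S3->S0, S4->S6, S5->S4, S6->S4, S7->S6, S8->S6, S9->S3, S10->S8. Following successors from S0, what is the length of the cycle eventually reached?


Trace from S0 until a state repeats:
  S0 -> S4 -> S6 -> S4
S4 first seen at step 1, revisited at step 3.
Cycle length = 3 - 1 = 2

2


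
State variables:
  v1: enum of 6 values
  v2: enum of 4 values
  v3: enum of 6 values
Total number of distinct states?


State space = product of domain sizes of all variables.
Domain sizes:
  v1 (enum of 6 values): 6
  v2 (enum of 4 values): 4
  v3 (enum of 6 values): 6
Product = 6 * 4 * 6 = 144

144


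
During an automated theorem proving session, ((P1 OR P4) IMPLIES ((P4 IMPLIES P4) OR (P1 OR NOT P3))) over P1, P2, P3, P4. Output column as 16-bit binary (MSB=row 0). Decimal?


Formula: ((P1 OR P4) IMPLIES ((P4 IMPLIES P4) OR (P1 OR NOT P3))) over P1, P2, P3, P4 (16 rows)
Evaluate each row (bits = P1,P2,P3,P4, MSB first):
  row 0 [0000]: ((0 OR 0) IMPLIES ((0 IMPLIES 0) OR (0 OR NOT 0))) -> 1
  row 1 [0001]: ((0 OR 1) IMPLIES ((1 IMPLIES 1) OR (0 OR NOT 0))) -> 1
  row 2 [0010]: ((0 OR 0) IMPLIES ((0 IMPLIES 0) OR (0 OR NOT 1))) -> 1
  row 3 [0011]: ((0 OR 1) IMPLIES ((1 IMPLIES 1) OR (0 OR NOT 1))) -> 1
  row 4 [0100]: ((0 OR 0) IMPLIES ((0 IMPLIES 0) OR (0 OR NOT 0))) -> 1
  row 5 [0101]: ((0 OR 1) IMPLIES ((1 IMPLIES 1) OR (0 OR NOT 0))) -> 1
  row 6 [0110]: ((0 OR 0) IMPLIES ((0 IMPLIES 0) OR (0 OR NOT 1))) -> 1
  row 7 [0111]: ((0 OR 1) IMPLIES ((1 IMPLIES 1) OR (0 OR NOT 1))) -> 1
  row 8 [1000]: ((1 OR 0) IMPLIES ((0 IMPLIES 0) OR (1 OR NOT 0))) -> 1
  row 9 [1001]: ((1 OR 1) IMPLIES ((1 IMPLIES 1) OR (1 OR NOT 0))) -> 1
  row 10 [1010]: ((1 OR 0) IMPLIES ((0 IMPLIES 0) OR (1 OR NOT 1))) -> 1
  row 11 [1011]: ((1 OR 1) IMPLIES ((1 IMPLIES 1) OR (1 OR NOT 1))) -> 1
  row 12 [1100]: ((1 OR 0) IMPLIES ((0 IMPLIES 0) OR (1 OR NOT 0))) -> 1
  row 13 [1101]: ((1 OR 1) IMPLIES ((1 IMPLIES 1) OR (1 OR NOT 0))) -> 1
  row 14 [1110]: ((1 OR 0) IMPLIES ((0 IMPLIES 0) OR (1 OR NOT 1))) -> 1
  row 15 [1111]: ((1 OR 1) IMPLIES ((1 IMPLIES 1) OR (1 OR NOT 1))) -> 1
Full result column, 4 rows per line (P1,P2 fixed per line; P3,P4 runs 00..11 left to right):
  rows 0-3 [P1,P2=00]: 1111  = hex F
  rows 4-7 [P1,P2=01]: 1111  = hex F
  rows 8-11 [P1,P2=10]: 1111  = hex F
  rows 12-15 [P1,P2=11]: 1111  = hex F
Output column (row 0 .. row 15) = 1111111111111111
Output column grouped in 4s = 1111 1111 1111 1111 = 0xFFFF
Convert to decimal digit by digit (value = value*16 + digit):
  F -> 15
  15*16 + 15 (F) = 255
  255*16 + 15 (F) = 4095
  4095*16 + 15 (F) = 65535
Decimal = 65535

65535


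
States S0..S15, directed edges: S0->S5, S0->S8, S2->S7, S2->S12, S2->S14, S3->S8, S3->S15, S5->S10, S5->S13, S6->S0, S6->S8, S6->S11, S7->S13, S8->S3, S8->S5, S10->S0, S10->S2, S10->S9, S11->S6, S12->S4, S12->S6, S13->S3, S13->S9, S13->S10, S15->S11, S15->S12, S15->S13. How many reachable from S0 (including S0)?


BFS from S0:
  layer 0: {S0}
  layer 1: {S5, S8}
  layer 2: {S3, S10, S13}
  layer 3: {S2, S9, S15}
  layer 4: {S7, S11, S12, S14}
  layer 5: {S4, S6}
Reachable set: {S0, S2, S3, S4, S5, S6, S7, S8, S9, S10, S11, S12, S13, S14, S15}
Count = 15

15


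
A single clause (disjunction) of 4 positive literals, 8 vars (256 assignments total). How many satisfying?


Step 1: Total=2^8=256
Step 2: Unsat when all 4 false: 2^4=16
Step 3: Sat=256-16=240

240


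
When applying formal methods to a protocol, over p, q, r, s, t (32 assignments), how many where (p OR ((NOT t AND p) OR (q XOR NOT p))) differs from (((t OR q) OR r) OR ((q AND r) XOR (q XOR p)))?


F1 = (p OR ((NOT t AND p) OR (q XOR NOT p)))
F2 = (((t OR q) OR r) OR ((q AND r) XOR (q XOR p)))
Evaluate both on each of 32 rows (bits = p,q,r,s,t):
  row 0 [00000]: F1=1 F2=0 (differ) -> 1
  row 1 [00001]: F1=1 F2=1 -> 0
  row 2 [00010]: F1=1 F2=0 (differ) -> 1
  row 3 [00011]: F1=1 F2=1 -> 0
  row 4 [00100]: F1=1 F2=1 -> 0
  row 5 [00101]: F1=1 F2=1 -> 0
  row 6 [00110]: F1=1 F2=1 -> 0
  row 7 [00111]: F1=1 F2=1 -> 0
  row 8 [01000]: F1=0 F2=1 (differ) -> 1
  row 9 [01001]: F1=0 F2=1 (differ) -> 1
  row 10 [01010]: F1=0 F2=1 (differ) -> 1
  row 11 [01011]: F1=0 F2=1 (differ) -> 1
  row 12 [01100]: F1=0 F2=1 (differ) -> 1
  row 13 [01101]: F1=0 F2=1 (differ) -> 1
  row 14 [01110]: F1=0 F2=1 (differ) -> 1
  row 15 [01111]: F1=0 F2=1 (differ) -> 1
  row 16 [10000]: F1=1 F2=1 -> 0
  row 17 [10001]: F1=1 F2=1 -> 0
  row 18 [10010]: F1=1 F2=1 -> 0
  row 19 [10011]: F1=1 F2=1 -> 0
  row 20 [10100]: F1=1 F2=1 -> 0
  row 21 [10101]: F1=1 F2=1 -> 0
  row 22 [10110]: F1=1 F2=1 -> 0
  row 23 [10111]: F1=1 F2=1 -> 0
  row 24 [11000]: F1=1 F2=1 -> 0
  row 25 [11001]: F1=1 F2=1 -> 0
  row 26 [11010]: F1=1 F2=1 -> 0
  row 27 [11011]: F1=1 F2=1 -> 0
  row 28 [11100]: F1=1 F2=1 -> 0
  row 29 [11101]: F1=1 F2=1 -> 0
  row 30 [11110]: F1=1 F2=1 -> 0
  row 31 [11111]: F1=1 F2=1 -> 0
Full result column, 8 rows per line (p,q fixed per line; r,s,t runs 000..111 left to right):
  rows 0-7 [p,q=00]: 10100000  (ones: 2)
  rows 8-15 [p,q=01]: 11111111  (ones: 8)
  rows 16-23 [p,q=10]: 00000000  (ones: 0)
  rows 24-31 [p,q=11]: 00000000  (ones: 0)
Disagreements = 2+8+0+0 = 10

10


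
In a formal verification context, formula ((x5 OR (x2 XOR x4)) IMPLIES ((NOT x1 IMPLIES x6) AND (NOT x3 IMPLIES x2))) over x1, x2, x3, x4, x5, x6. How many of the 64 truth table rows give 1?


Formula: ((x5 OR (x2 XOR x4)) IMPLIES ((NOT x1 IMPLIES x6) AND (NOT x3 IMPLIES x2))) over 6 vars (64 rows)
Evaluate each row (x1, x2, x3, x4, x5, x6 as bits, MSB first):
  row 0 [000000]: ((0 OR (0 XOR 0)) IMPLIES ((NOT 0 IMPLIES 0) AND (NOT 0 IMPLIES 0))) -> 1
  row 1 [000001]: ((0 OR (0 XOR 0)) IMPLIES ((NOT 0 IMPLIES 1) AND (NOT 0 IMPLIES 0))) -> 1
  row 2 [000010]: ((1 OR (0 XOR 0)) IMPLIES ((NOT 0 IMPLIES 0) AND (NOT 0 IMPLIES 0))) -> 0
  row 3 [000011]: ((1 OR (0 XOR 0)) IMPLIES ((NOT 0 IMPLIES 1) AND (NOT 0 IMPLIES 0))) -> 0
  row 4 [000100]: ((0 OR (0 XOR 1)) IMPLIES ((NOT 0 IMPLIES 0) AND (NOT 0 IMPLIES 0))) -> 0
  (every remaining row is evaluated the same way; all 64 results are listed next)
Full result column, 8 rows per line (x1,x2,x3 fixed per line; x4,x5,x6 runs 000..111 left to right):
  rows 0-7 [x1,x2,x3=000]: 11000000  (ones: 2)
  rows 8-15 [x1,x2,x3=001]: 11010101  (ones: 5)
  rows 16-23 [x1,x2,x3=010]: 01011101  (ones: 5)
  rows 24-31 [x1,x2,x3=011]: 01011101  (ones: 5)
  rows 32-39 [x1,x2,x3=100]: 11000000  (ones: 2)
  rows 40-47 [x1,x2,x3=101]: 11111111  (ones: 8)
  rows 48-55 [x1,x2,x3=110]: 11111111  (ones: 8)
  rows 56-63 [x1,x2,x3=111]: 11111111  (ones: 8)
Count of 1-rows = 2+5+5+5+2+8+8+8 = 43

43


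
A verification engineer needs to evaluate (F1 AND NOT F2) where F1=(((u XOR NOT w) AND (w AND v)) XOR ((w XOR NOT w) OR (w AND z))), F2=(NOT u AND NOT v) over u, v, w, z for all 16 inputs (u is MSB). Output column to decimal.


F1 = (((u XOR NOT w) AND (w AND v)) XOR ((w XOR NOT w) OR (w AND z)))
F2 = (NOT u AND NOT v)
Counterexample to F1=>F2 is where F1=1 and F2=0.
Evaluate each row (bits = u,v,w,z, MSB first):
  row 0 [0000]: F1=1 F2=1 -> F1&~F2 -> 0
  row 1 [0001]: F1=1 F2=1 -> F1&~F2 -> 0
  row 2 [0010]: F1=1 F2=1 -> F1&~F2 -> 0
  row 3 [0011]: F1=1 F2=1 -> F1&~F2 -> 0
  row 4 [0100]: F1=1 F2=0 -> F1&~F2 -> 1
  row 5 [0101]: F1=1 F2=0 -> F1&~F2 -> 1
  row 6 [0110]: F1=1 F2=0 -> F1&~F2 -> 1
  row 7 [0111]: F1=1 F2=0 -> F1&~F2 -> 1
  row 8 [1000]: F1=1 F2=0 -> F1&~F2 -> 1
  row 9 [1001]: F1=1 F2=0 -> F1&~F2 -> 1
  row 10 [1010]: F1=1 F2=0 -> F1&~F2 -> 1
  row 11 [1011]: F1=1 F2=0 -> F1&~F2 -> 1
  row 12 [1100]: F1=1 F2=0 -> F1&~F2 -> 1
  row 13 [1101]: F1=1 F2=0 -> F1&~F2 -> 1
  row 14 [1110]: F1=0 F2=0 -> F1&~F2 -> 0
  row 15 [1111]: F1=0 F2=0 -> F1&~F2 -> 0
Full result column, 4 rows per line (u,v fixed per line; w,z runs 00..11 left to right):
  rows 0-3 [u,v=00]: 0000  = hex 0
  rows 4-7 [u,v=01]: 1111  = hex F
  rows 8-11 [u,v=10]: 1111  = hex F
  rows 12-15 [u,v=11]: 1100  = hex C
Counterexample vector (row 0 .. row 15) = 0000111111111100
Output column grouped in 4s = 0000 1111 1111 1100 = 0x0FFC
Convert to decimal digit by digit (value = value*16 + digit):
  0 -> 0
  0*16 + 15 (F) = 15
  15*16 + 15 (F) = 255
  255*16 + 12 (C) = 4092
Decimal = 4092

4092


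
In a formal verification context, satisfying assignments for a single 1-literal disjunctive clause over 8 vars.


Step 1: Total=2^8=256
Step 2: Unsat when all 1 false: 2^7=128
Step 3: Sat=256-128=128

128


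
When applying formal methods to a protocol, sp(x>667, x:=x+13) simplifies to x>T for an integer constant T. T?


Formula: sp(P, x:=E) = exists old_x. (x = E[old_x/x]) AND P[old_x/x] (old_x is the value of x before the assignment; eliminate old_x by solving x = E[old_x/x] for old_x)
Step 1: Precondition P: x>667, i.e. old_x > 667
Step 2: Assignment gives x = old_x + 13, so old_x = x - 13
Step 3: Substitute into P: x - 13 > 667
Step 4: Simplify: x > 667+13 = 680

680


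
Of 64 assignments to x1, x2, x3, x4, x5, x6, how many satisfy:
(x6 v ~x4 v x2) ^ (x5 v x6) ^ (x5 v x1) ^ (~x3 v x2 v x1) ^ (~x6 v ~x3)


CNF with 5 clauses over 6 vars (64 assignments).
An assignment satisfies CNF iff every clause has >=1 true literal.
Check each row (bits = x1,x2,x3,x4,x5,x6; clause T/F shown):
  row 0 [000000]: clauses=TFFTT -> 0
  row 1 [000001]: clauses=TTFTT -> 0
  row 2 [000010]: clauses=TTTTT -> 1
  row 3 [000011]: clauses=TTTTT -> 1
  row 4 [000100]: clauses=FFFTT -> 0
  (every remaining row is evaluated the same way; all 64 results are listed next)
Full result column, 8 rows per line (x1,x2,x3 fixed per line; x4,x5,x6 runs 000..111 left to right):
  rows 0-7 [x1,x2,x3=000]: 00110001  (ones: 3)
  rows 8-15 [x1,x2,x3=001]: 00000000  (ones: 0)
  rows 16-23 [x1,x2,x3=010]: 00110011  (ones: 4)
  rows 24-31 [x1,x2,x3=011]: 00100010  (ones: 2)
  rows 32-39 [x1,x2,x3=100]: 01110101  (ones: 5)
  rows 40-47 [x1,x2,x3=101]: 00100000  (ones: 1)
  rows 48-55 [x1,x2,x3=110]: 01110111  (ones: 6)
  rows 56-63 [x1,x2,x3=111]: 00100010  (ones: 2)
Satisfying assignments = 3+0+4+2+5+1+6+2 = 23

23


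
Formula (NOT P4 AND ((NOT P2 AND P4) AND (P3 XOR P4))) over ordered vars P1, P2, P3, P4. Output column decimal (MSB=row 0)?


Formula: (NOT P4 AND ((NOT P2 AND P4) AND (P3 XOR P4))) over P1, P2, P3, P4 (16 rows)
Evaluate each row (bits = P1,P2,P3,P4, MSB first):
  row 0 [0000]: (NOT 0 AND ((NOT 0 AND 0) AND (0 XOR 0))) -> 0
  row 1 [0001]: (NOT 1 AND ((NOT 0 AND 1) AND (0 XOR 1))) -> 0
  row 2 [0010]: (NOT 0 AND ((NOT 0 AND 0) AND (1 XOR 0))) -> 0
  row 3 [0011]: (NOT 1 AND ((NOT 0 AND 1) AND (1 XOR 1))) -> 0
  row 4 [0100]: (NOT 0 AND ((NOT 1 AND 0) AND (0 XOR 0))) -> 0
  row 5 [0101]: (NOT 1 AND ((NOT 1 AND 1) AND (0 XOR 1))) -> 0
  row 6 [0110]: (NOT 0 AND ((NOT 1 AND 0) AND (1 XOR 0))) -> 0
  row 7 [0111]: (NOT 1 AND ((NOT 1 AND 1) AND (1 XOR 1))) -> 0
  row 8 [1000]: (NOT 0 AND ((NOT 0 AND 0) AND (0 XOR 0))) -> 0
  row 9 [1001]: (NOT 1 AND ((NOT 0 AND 1) AND (0 XOR 1))) -> 0
  row 10 [1010]: (NOT 0 AND ((NOT 0 AND 0) AND (1 XOR 0))) -> 0
  row 11 [1011]: (NOT 1 AND ((NOT 0 AND 1) AND (1 XOR 1))) -> 0
  row 12 [1100]: (NOT 0 AND ((NOT 1 AND 0) AND (0 XOR 0))) -> 0
  row 13 [1101]: (NOT 1 AND ((NOT 1 AND 1) AND (0 XOR 1))) -> 0
  row 14 [1110]: (NOT 0 AND ((NOT 1 AND 0) AND (1 XOR 0))) -> 0
  row 15 [1111]: (NOT 1 AND ((NOT 1 AND 1) AND (1 XOR 1))) -> 0
Full result column, 4 rows per line (P1,P2 fixed per line; P3,P4 runs 00..11 left to right):
  rows 0-3 [P1,P2=00]: 0000  = hex 0
  rows 4-7 [P1,P2=01]: 0000  = hex 0
  rows 8-11 [P1,P2=10]: 0000  = hex 0
  rows 12-15 [P1,P2=11]: 0000  = hex 0
Output column (row 0 .. row 15) = 0000000000000000
Output column grouped in 4s = 0000 0000 0000 0000 = 0x0000
Convert to decimal digit by digit (value = value*16 + digit):
  0 -> 0
  0*16 + 0 = 0
  0*16 + 0 = 0
  0*16 + 0 = 0
Decimal = 0

0


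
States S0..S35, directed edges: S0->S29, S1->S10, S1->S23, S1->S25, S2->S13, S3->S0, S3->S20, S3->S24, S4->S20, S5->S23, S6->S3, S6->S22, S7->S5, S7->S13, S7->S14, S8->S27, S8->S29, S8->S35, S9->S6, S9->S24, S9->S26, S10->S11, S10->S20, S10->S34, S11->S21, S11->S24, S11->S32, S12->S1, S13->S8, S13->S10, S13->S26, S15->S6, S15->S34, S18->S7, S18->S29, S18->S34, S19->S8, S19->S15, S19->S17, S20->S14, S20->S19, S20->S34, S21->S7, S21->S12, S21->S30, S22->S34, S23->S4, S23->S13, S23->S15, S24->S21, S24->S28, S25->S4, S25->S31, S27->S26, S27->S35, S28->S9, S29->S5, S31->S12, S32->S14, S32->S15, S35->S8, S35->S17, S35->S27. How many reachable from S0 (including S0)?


BFS from S0:
  layer 0: {S0}
  layer 1: {S29}
  layer 2: {S5}
  layer 3: {S23}
  layer 4: {S4, S13, S15}
  layer 5: {S6, S8, S10, S20, S26, S34}
  layer 6: {S3, S11, S14, S19, S22, S27, S35}
  layer 7: {S17, S21, S24, S32}
  layer 8: {S7, S12, S28, S30}
  layer 9: {S1, S9}
  layer 10: {S25}
  layer 11: {S31}
Reachable set: {S0, S1, S3, S4, S5, S6, S7, S8, S9, S10, S11, S12, S13, S14, S15, S17, S19, S20, S21, S22, S23, S24, S25, S26, S27, S28, S29, S30, S31, S32, S34, S35}
Count = 32

32


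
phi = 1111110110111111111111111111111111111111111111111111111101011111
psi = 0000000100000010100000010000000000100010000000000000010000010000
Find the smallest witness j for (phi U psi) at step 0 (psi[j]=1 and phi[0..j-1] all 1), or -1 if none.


(phi U psi) at 0: need smallest j with psi[j]=1 and phi[i]=1 for all i in [0,j).
Scan from step 0:
  step 0: phi=1, psi=0 -> continue
  step 1: phi=1, psi=0 -> continue
  step 2: phi=1, psi=0 -> continue
  step 3: phi=1, psi=0 -> continue
  step 6: phi=0 -> phi-prefix broken from here
  step 7: psi=1 but phi already failed -> not a witness
  step 14: psi=1 but phi already failed -> not a witness
  step 16: psi=1 but phi already failed -> not a witness
  step 23: psi=1 but phi already failed -> not a witness
  step 34: psi=1 but phi already failed -> not a witness
  step 38: psi=1 but phi already failed -> not a witness
  step 53: psi=1 but phi already failed -> not a witness
  step 59: psi=1 but phi already failed -> not a witness
  end of trace: no witness -> -1
Witness step = -1

-1


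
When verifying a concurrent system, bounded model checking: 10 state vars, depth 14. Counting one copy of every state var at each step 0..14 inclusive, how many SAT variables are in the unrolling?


BMC unrolls to depth k, creating one copy of each state var for steps 0..k.
Step count = 14 + 1 = 15 (steps 0 through 14)
Vars per step = 10
Total = 10 * 15 = 150

150


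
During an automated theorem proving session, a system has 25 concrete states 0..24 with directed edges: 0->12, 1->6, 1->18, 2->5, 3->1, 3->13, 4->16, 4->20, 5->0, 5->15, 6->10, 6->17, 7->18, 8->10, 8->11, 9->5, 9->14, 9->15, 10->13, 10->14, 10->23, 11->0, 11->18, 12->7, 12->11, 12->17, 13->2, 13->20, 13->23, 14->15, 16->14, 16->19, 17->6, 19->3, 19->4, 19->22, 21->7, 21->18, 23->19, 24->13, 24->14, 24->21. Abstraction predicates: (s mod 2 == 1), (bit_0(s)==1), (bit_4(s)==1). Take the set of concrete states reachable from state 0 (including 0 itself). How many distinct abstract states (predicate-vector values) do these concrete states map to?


BFS from 0:
Concrete reachable: {0, 1, 2, 3, 4, 5, 6, 7, 10, 11, 12, 13, 14, 15, 16, 17, 18, 19, 20, 22, 23}
Abstract via predicates (s mod 2 == 1), (bit_0(s)==1), (bit_4(s)==1):
  (0,0,0) <- {0, 2, 4, 6, 10, 12, 14}
  (0,0,1) <- {16, 18, 20, 22}
  (1,1,0) <- {1, 3, 5, 7, 11, 13, 15}
  (1,1,1) <- {17, 19, 23}
Distinct abstract states = 4

4


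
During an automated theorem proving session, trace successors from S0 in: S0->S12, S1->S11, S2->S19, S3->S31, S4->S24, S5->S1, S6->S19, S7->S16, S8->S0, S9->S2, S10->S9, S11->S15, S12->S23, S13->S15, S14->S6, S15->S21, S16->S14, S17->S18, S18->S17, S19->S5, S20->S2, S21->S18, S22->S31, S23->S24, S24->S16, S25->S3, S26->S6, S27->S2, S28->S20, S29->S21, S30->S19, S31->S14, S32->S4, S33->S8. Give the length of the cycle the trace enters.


Trace from S0 until a state repeats:
  S0 -> S12 -> S23 -> S24 -> S16 -> S14 -> S6 -> S19 -> S5 -> S1 -> S11 -> S15 -> S21 -> S18 -> S17 -> S18
S18 first seen at step 13, revisited at step 15.
Cycle length = 15 - 13 = 2

2


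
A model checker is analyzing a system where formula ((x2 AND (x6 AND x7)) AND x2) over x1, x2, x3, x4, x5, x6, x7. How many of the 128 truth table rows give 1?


Formula: ((x2 AND (x6 AND x7)) AND x2) over 7 vars (128 rows)
Evaluate each row (x1, x2, x3, x4, x5, x6, x7 as bits, MSB first):
  row 0 [0000000]: ((0 AND (0 AND 0)) AND 0) -> 0
  row 1 [0000001]: ((0 AND (0 AND 1)) AND 0) -> 0
  row 2 [0000010]: ((0 AND (1 AND 0)) AND 0) -> 0
  row 3 [0000011]: ((0 AND (1 AND 1)) AND 0) -> 0
  row 4 [0000100]: ((0 AND (0 AND 0)) AND 0) -> 0
  (every remaining row is evaluated the same way; all 128 results are listed next)
Full result column, 8 rows per line (x1,x2,x3,x4 fixed per line; x5,x6,x7 runs 000..111 left to right):
  rows 0-7 [x1,x2,x3,x4=0000]: 00000000  (ones: 0)
  rows 8-15 [x1,x2,x3,x4=0001]: 00000000  (ones: 0)
  rows 16-23 [x1,x2,x3,x4=0010]: 00000000  (ones: 0)
  rows 24-31 [x1,x2,x3,x4=0011]: 00000000  (ones: 0)
  rows 32-39 [x1,x2,x3,x4=0100]: 00010001  (ones: 2)
  rows 40-47 [x1,x2,x3,x4=0101]: 00010001  (ones: 2)
  rows 48-55 [x1,x2,x3,x4=0110]: 00010001  (ones: 2)
  rows 56-63 [x1,x2,x3,x4=0111]: 00010001  (ones: 2)
  rows 64-71 [x1,x2,x3,x4=1000]: 00000000  (ones: 0)
  rows 72-79 [x1,x2,x3,x4=1001]: 00000000  (ones: 0)
  rows 80-87 [x1,x2,x3,x4=1010]: 00000000  (ones: 0)
  rows 88-95 [x1,x2,x3,x4=1011]: 00000000  (ones: 0)
  rows 96-103 [x1,x2,x3,x4=1100]: 00010001  (ones: 2)
  rows 104-111 [x1,x2,x3,x4=1101]: 00010001  (ones: 2)
  rows 112-119 [x1,x2,x3,x4=1110]: 00010001  (ones: 2)
  rows 120-127 [x1,x2,x3,x4=1111]: 00010001  (ones: 2)
Count of 1-rows = 0+0+0+0+2+2+2+2+0+0+0+0+2+2+2+2 = 16

16


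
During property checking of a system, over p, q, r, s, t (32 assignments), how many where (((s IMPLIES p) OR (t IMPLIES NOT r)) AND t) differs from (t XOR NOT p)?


F1 = (((s IMPLIES p) OR (t IMPLIES NOT r)) AND t)
F2 = (t XOR NOT p)
Evaluate both on each of 32 rows (bits = p,q,r,s,t):
  row 0 [00000]: F1=0 F2=1 (differ) -> 1
  row 1 [00001]: F1=1 F2=0 (differ) -> 1
  row 2 [00010]: F1=0 F2=1 (differ) -> 1
  row 3 [00011]: F1=1 F2=0 (differ) -> 1
  row 4 [00100]: F1=0 F2=1 (differ) -> 1
  row 5 [00101]: F1=1 F2=0 (differ) -> 1
  row 6 [00110]: F1=0 F2=1 (differ) -> 1
  row 7 [00111]: F1=0 F2=0 -> 0
  row 8 [01000]: F1=0 F2=1 (differ) -> 1
  row 9 [01001]: F1=1 F2=0 (differ) -> 1
  row 10 [01010]: F1=0 F2=1 (differ) -> 1
  row 11 [01011]: F1=1 F2=0 (differ) -> 1
  row 12 [01100]: F1=0 F2=1 (differ) -> 1
  row 13 [01101]: F1=1 F2=0 (differ) -> 1
  row 14 [01110]: F1=0 F2=1 (differ) -> 1
  row 15 [01111]: F1=0 F2=0 -> 0
  row 16 [10000]: F1=0 F2=0 -> 0
  row 17 [10001]: F1=1 F2=1 -> 0
  row 18 [10010]: F1=0 F2=0 -> 0
  row 19 [10011]: F1=1 F2=1 -> 0
  row 20 [10100]: F1=0 F2=0 -> 0
  row 21 [10101]: F1=1 F2=1 -> 0
  row 22 [10110]: F1=0 F2=0 -> 0
  row 23 [10111]: F1=1 F2=1 -> 0
  row 24 [11000]: F1=0 F2=0 -> 0
  row 25 [11001]: F1=1 F2=1 -> 0
  row 26 [11010]: F1=0 F2=0 -> 0
  row 27 [11011]: F1=1 F2=1 -> 0
  row 28 [11100]: F1=0 F2=0 -> 0
  row 29 [11101]: F1=1 F2=1 -> 0
  row 30 [11110]: F1=0 F2=0 -> 0
  row 31 [11111]: F1=1 F2=1 -> 0
Full result column, 8 rows per line (p,q fixed per line; r,s,t runs 000..111 left to right):
  rows 0-7 [p,q=00]: 11111110  (ones: 7)
  rows 8-15 [p,q=01]: 11111110  (ones: 7)
  rows 16-23 [p,q=10]: 00000000  (ones: 0)
  rows 24-31 [p,q=11]: 00000000  (ones: 0)
Disagreements = 7+7+0+0 = 14

14


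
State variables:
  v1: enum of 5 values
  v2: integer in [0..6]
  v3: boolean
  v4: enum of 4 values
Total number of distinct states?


State space = product of domain sizes of all variables.
Domain sizes:
  v1 (enum of 5 values): 5
  v2 (integer in [0..6]): 7
  v3 (boolean): 2
  v4 (enum of 4 values): 4
Product = 5 * 7 * 2 * 4 = 280

280


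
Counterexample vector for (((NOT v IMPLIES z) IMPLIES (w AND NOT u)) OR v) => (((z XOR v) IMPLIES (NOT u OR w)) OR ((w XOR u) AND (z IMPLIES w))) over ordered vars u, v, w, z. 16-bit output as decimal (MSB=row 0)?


F1 = (((NOT v IMPLIES z) IMPLIES (w AND NOT u)) OR v)
F2 = (((z XOR v) IMPLIES (NOT u OR w)) OR ((w XOR u) AND (z IMPLIES w)))
Counterexample to F1=>F2 is where F1=1 and F2=0.
Evaluate each row (bits = u,v,w,z, MSB first):
  row 0 [0000]: F1=1 F2=1 -> F1&~F2 -> 0
  row 1 [0001]: F1=0 F2=1 -> F1&~F2 -> 0
  row 2 [0010]: F1=1 F2=1 -> F1&~F2 -> 0
  row 3 [0011]: F1=1 F2=1 -> F1&~F2 -> 0
  row 4 [0100]: F1=1 F2=1 -> F1&~F2 -> 0
  row 5 [0101]: F1=1 F2=1 -> F1&~F2 -> 0
  row 6 [0110]: F1=1 F2=1 -> F1&~F2 -> 0
  row 7 [0111]: F1=1 F2=1 -> F1&~F2 -> 0
  row 8 [1000]: F1=1 F2=1 -> F1&~F2 -> 0
  row 9 [1001]: F1=0 F2=0 -> F1&~F2 -> 0
  row 10 [1010]: F1=1 F2=1 -> F1&~F2 -> 0
  row 11 [1011]: F1=0 F2=1 -> F1&~F2 -> 0
  row 12 [1100]: F1=1 F2=1 -> F1&~F2 -> 0
  row 13 [1101]: F1=1 F2=1 -> F1&~F2 -> 0
  row 14 [1110]: F1=1 F2=1 -> F1&~F2 -> 0
  row 15 [1111]: F1=1 F2=1 -> F1&~F2 -> 0
Full result column, 4 rows per line (u,v fixed per line; w,z runs 00..11 left to right):
  rows 0-3 [u,v=00]: 0000  = hex 0
  rows 4-7 [u,v=01]: 0000  = hex 0
  rows 8-11 [u,v=10]: 0000  = hex 0
  rows 12-15 [u,v=11]: 0000  = hex 0
Counterexample vector (row 0 .. row 15) = 0000000000000000
Output column grouped in 4s = 0000 0000 0000 0000 = 0x0000
Convert to decimal digit by digit (value = value*16 + digit):
  0 -> 0
  0*16 + 0 = 0
  0*16 + 0 = 0
  0*16 + 0 = 0
Decimal = 0

0


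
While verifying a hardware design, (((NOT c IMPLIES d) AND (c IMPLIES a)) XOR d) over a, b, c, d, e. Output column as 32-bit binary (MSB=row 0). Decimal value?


Formula: (((NOT c IMPLIES d) AND (c IMPLIES a)) XOR d) over a, b, c, d, e (32 rows)
Evaluate each row (bits = a,b,c,d,e, MSB first):
  row 0 [00000]: (((NOT 0 IMPLIES 0) AND (0 IMPLIES 0)) XOR 0) -> 0
  row 1 [00001]: (((NOT 0 IMPLIES 0) AND (0 IMPLIES 0)) XOR 0) -> 0
  row 2 [00010]: (((NOT 0 IMPLIES 1) AND (0 IMPLIES 0)) XOR 1) -> 0
  row 3 [00011]: (((NOT 0 IMPLIES 1) AND (0 IMPLIES 0)) XOR 1) -> 0
  row 4 [00100]: (((NOT 1 IMPLIES 0) AND (1 IMPLIES 0)) XOR 0) -> 0
  row 5 [00101]: (((NOT 1 IMPLIES 0) AND (1 IMPLIES 0)) XOR 0) -> 0
  row 6 [00110]: (((NOT 1 IMPLIES 1) AND (1 IMPLIES 0)) XOR 1) -> 1
  row 7 [00111]: (((NOT 1 IMPLIES 1) AND (1 IMPLIES 0)) XOR 1) -> 1
  row 8 [01000]: (((NOT 0 IMPLIES 0) AND (0 IMPLIES 0)) XOR 0) -> 0
  row 9 [01001]: (((NOT 0 IMPLIES 0) AND (0 IMPLIES 0)) XOR 0) -> 0
  row 10 [01010]: (((NOT 0 IMPLIES 1) AND (0 IMPLIES 0)) XOR 1) -> 0
  row 11 [01011]: (((NOT 0 IMPLIES 1) AND (0 IMPLIES 0)) XOR 1) -> 0
  row 12 [01100]: (((NOT 1 IMPLIES 0) AND (1 IMPLIES 0)) XOR 0) -> 0
  row 13 [01101]: (((NOT 1 IMPLIES 0) AND (1 IMPLIES 0)) XOR 0) -> 0
  row 14 [01110]: (((NOT 1 IMPLIES 1) AND (1 IMPLIES 0)) XOR 1) -> 1
  row 15 [01111]: (((NOT 1 IMPLIES 1) AND (1 IMPLIES 0)) XOR 1) -> 1
  row 16 [10000]: (((NOT 0 IMPLIES 0) AND (0 IMPLIES 1)) XOR 0) -> 0
  row 17 [10001]: (((NOT 0 IMPLIES 0) AND (0 IMPLIES 1)) XOR 0) -> 0
  row 18 [10010]: (((NOT 0 IMPLIES 1) AND (0 IMPLIES 1)) XOR 1) -> 0
  row 19 [10011]: (((NOT 0 IMPLIES 1) AND (0 IMPLIES 1)) XOR 1) -> 0
  row 20 [10100]: (((NOT 1 IMPLIES 0) AND (1 IMPLIES 1)) XOR 0) -> 1
  row 21 [10101]: (((NOT 1 IMPLIES 0) AND (1 IMPLIES 1)) XOR 0) -> 1
  row 22 [10110]: (((NOT 1 IMPLIES 1) AND (1 IMPLIES 1)) XOR 1) -> 0
  row 23 [10111]: (((NOT 1 IMPLIES 1) AND (1 IMPLIES 1)) XOR 1) -> 0
  row 24 [11000]: (((NOT 0 IMPLIES 0) AND (0 IMPLIES 1)) XOR 0) -> 0
  row 25 [11001]: (((NOT 0 IMPLIES 0) AND (0 IMPLIES 1)) XOR 0) -> 0
  row 26 [11010]: (((NOT 0 IMPLIES 1) AND (0 IMPLIES 1)) XOR 1) -> 0
  row 27 [11011]: (((NOT 0 IMPLIES 1) AND (0 IMPLIES 1)) XOR 1) -> 0
  row 28 [11100]: (((NOT 1 IMPLIES 0) AND (1 IMPLIES 1)) XOR 0) -> 1
  row 29 [11101]: (((NOT 1 IMPLIES 0) AND (1 IMPLIES 1)) XOR 0) -> 1
  row 30 [11110]: (((NOT 1 IMPLIES 1) AND (1 IMPLIES 1)) XOR 1) -> 0
  row 31 [11111]: (((NOT 1 IMPLIES 1) AND (1 IMPLIES 1)) XOR 1) -> 0
Full result column, 4 rows per line (a,b,c fixed per line; d,e runs 00..11 left to right):
  rows 0-3 [a,b,c=000]: 0000  = hex 0
  rows 4-7 [a,b,c=001]: 0011  = hex 3
  rows 8-11 [a,b,c=010]: 0000  = hex 0
  rows 12-15 [a,b,c=011]: 0011  = hex 3
  rows 16-19 [a,b,c=100]: 0000  = hex 0
  rows 20-23 [a,b,c=101]: 1100  = hex C
  rows 24-27 [a,b,c=110]: 0000  = hex 0
  rows 28-31 [a,b,c=111]: 1100  = hex C
Output column (row 0 .. row 31) = 00000011000000110000110000001100
Output column grouped in 4s = 0000 0011 0000 0011 0000 1100 0000 1100 = 0x03030C0C
Convert to decimal digit by digit (value = value*16 + digit):
  0 -> 0
  0*16 + 3 = 3
  3*16 + 0 = 48
  48*16 + 3 = 771
  771*16 + 0 = 12336
  12336*16 + 12 (C) = 197388
  197388*16 + 0 = 3158208
  3158208*16 + 12 (C) = 50531340
Decimal = 50531340

50531340


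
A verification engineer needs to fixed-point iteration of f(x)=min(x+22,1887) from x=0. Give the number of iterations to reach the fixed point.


Step 1: x=0, cap=1887, increment=22
Step 2: x grows by 22 each step until capped at 1887; fixed point is x=1887
Step 3: iterations = ceil(1887/22) = 86

86


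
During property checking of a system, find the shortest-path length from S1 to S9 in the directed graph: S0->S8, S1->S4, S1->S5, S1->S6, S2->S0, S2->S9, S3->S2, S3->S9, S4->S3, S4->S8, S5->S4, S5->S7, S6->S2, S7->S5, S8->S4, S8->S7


BFS layer-by-layer from S1:
  dist 0: {S1}
  dist 1: {S4, S5, S6}
  dist 2: {S2, S3, S7, S8}
  dist 3: {S0, S9}
  -> S9 reached at distance 3
Shortest path length = 3

3


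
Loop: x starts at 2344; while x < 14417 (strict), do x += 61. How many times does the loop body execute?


Step 1: x goes from 2344 toward 14417 by 61; the body runs while x<14417, so iterations = ceil((bound-start)/step)
Step 2: Distance=12073
Step 3: ceil(12073/61)=198

198


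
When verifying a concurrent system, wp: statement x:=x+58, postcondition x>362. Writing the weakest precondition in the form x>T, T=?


Formula: wp(x:=E, P) = P[E/x] (substitute E for x in postcondition)
Step 1: Postcondition: x>362
Step 2: Substitute x+58 for x: x+58>362
Step 3: Solve for x: x > 362-58 = 304

304


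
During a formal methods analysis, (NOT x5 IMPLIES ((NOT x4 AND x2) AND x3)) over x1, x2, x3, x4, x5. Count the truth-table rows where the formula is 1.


Formula: (NOT x5 IMPLIES ((NOT x4 AND x2) AND x3)) over 5 vars (32 rows)
Evaluate each row (x1, x2, x3, x4, x5 as bits, MSB first):
  row 0 [00000]: (NOT 0 IMPLIES ((NOT 0 AND 0) AND 0)) -> 0
  row 1 [00001]: (NOT 1 IMPLIES ((NOT 0 AND 0) AND 0)) -> 1
  row 2 [00010]: (NOT 0 IMPLIES ((NOT 1 AND 0) AND 0)) -> 0
  row 3 [00011]: (NOT 1 IMPLIES ((NOT 1 AND 0) AND 0)) -> 1
  row 4 [00100]: (NOT 0 IMPLIES ((NOT 0 AND 0) AND 1)) -> 0
  row 5 [00101]: (NOT 1 IMPLIES ((NOT 0 AND 0) AND 1)) -> 1
  row 6 [00110]: (NOT 0 IMPLIES ((NOT 1 AND 0) AND 1)) -> 0
  row 7 [00111]: (NOT 1 IMPLIES ((NOT 1 AND 0) AND 1)) -> 1
  row 8 [01000]: (NOT 0 IMPLIES ((NOT 0 AND 1) AND 0)) -> 0
  row 9 [01001]: (NOT 1 IMPLIES ((NOT 0 AND 1) AND 0)) -> 1
  row 10 [01010]: (NOT 0 IMPLIES ((NOT 1 AND 1) AND 0)) -> 0
  row 11 [01011]: (NOT 1 IMPLIES ((NOT 1 AND 1) AND 0)) -> 1
  row 12 [01100]: (NOT 0 IMPLIES ((NOT 0 AND 1) AND 1)) -> 1
  row 13 [01101]: (NOT 1 IMPLIES ((NOT 0 AND 1) AND 1)) -> 1
  row 14 [01110]: (NOT 0 IMPLIES ((NOT 1 AND 1) AND 1)) -> 0
  row 15 [01111]: (NOT 1 IMPLIES ((NOT 1 AND 1) AND 1)) -> 1
  row 16 [10000]: (NOT 0 IMPLIES ((NOT 0 AND 0) AND 0)) -> 0
  row 17 [10001]: (NOT 1 IMPLIES ((NOT 0 AND 0) AND 0)) -> 1
  row 18 [10010]: (NOT 0 IMPLIES ((NOT 1 AND 0) AND 0)) -> 0
  row 19 [10011]: (NOT 1 IMPLIES ((NOT 1 AND 0) AND 0)) -> 1
  row 20 [10100]: (NOT 0 IMPLIES ((NOT 0 AND 0) AND 1)) -> 0
  row 21 [10101]: (NOT 1 IMPLIES ((NOT 0 AND 0) AND 1)) -> 1
  row 22 [10110]: (NOT 0 IMPLIES ((NOT 1 AND 0) AND 1)) -> 0
  row 23 [10111]: (NOT 1 IMPLIES ((NOT 1 AND 0) AND 1)) -> 1
  row 24 [11000]: (NOT 0 IMPLIES ((NOT 0 AND 1) AND 0)) -> 0
  row 25 [11001]: (NOT 1 IMPLIES ((NOT 0 AND 1) AND 0)) -> 1
  row 26 [11010]: (NOT 0 IMPLIES ((NOT 1 AND 1) AND 0)) -> 0
  row 27 [11011]: (NOT 1 IMPLIES ((NOT 1 AND 1) AND 0)) -> 1
  row 28 [11100]: (NOT 0 IMPLIES ((NOT 0 AND 1) AND 1)) -> 1
  row 29 [11101]: (NOT 1 IMPLIES ((NOT 0 AND 1) AND 1)) -> 1
  row 30 [11110]: (NOT 0 IMPLIES ((NOT 1 AND 1) AND 1)) -> 0
  row 31 [11111]: (NOT 1 IMPLIES ((NOT 1 AND 1) AND 1)) -> 1
Full result column, 8 rows per line (x1,x2 fixed per line; x3,x4,x5 runs 000..111 left to right):
  rows 0-7 [x1,x2=00]: 01010101  (ones: 4)
  rows 8-15 [x1,x2=01]: 01011101  (ones: 5)
  rows 16-23 [x1,x2=10]: 01010101  (ones: 4)
  rows 24-31 [x1,x2=11]: 01011101  (ones: 5)
Count of 1-rows = 4+5+4+5 = 18

18


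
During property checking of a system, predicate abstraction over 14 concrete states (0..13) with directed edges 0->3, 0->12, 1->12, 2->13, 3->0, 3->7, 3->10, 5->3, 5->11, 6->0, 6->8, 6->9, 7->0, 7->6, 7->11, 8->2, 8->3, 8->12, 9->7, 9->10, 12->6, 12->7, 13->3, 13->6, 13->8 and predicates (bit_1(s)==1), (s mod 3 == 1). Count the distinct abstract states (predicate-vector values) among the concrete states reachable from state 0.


BFS from 0:
Concrete reachable: {0, 2, 3, 6, 7, 8, 9, 10, 11, 12, 13}
Abstract via predicates (bit_1(s)==1), (s mod 3 == 1):
  (0,0) <- {0, 8, 9, 12}
  (0,1) <- {13}
  (1,0) <- {2, 3, 6, 11}
  (1,1) <- {7, 10}
Distinct abstract states = 4

4


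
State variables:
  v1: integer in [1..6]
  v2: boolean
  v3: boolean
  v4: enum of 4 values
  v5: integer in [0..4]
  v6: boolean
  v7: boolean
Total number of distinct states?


State space = product of domain sizes of all variables.
Domain sizes:
  v1 (integer in [1..6]): 6
  v2 (boolean): 2
  v3 (boolean): 2
  v4 (enum of 4 values): 4
  v5 (integer in [0..4]): 5
  v6 (boolean): 2
  v7 (boolean): 2
Product = 6 * 2 * 2 * 4 * 5 * 2 * 2 = 1920

1920


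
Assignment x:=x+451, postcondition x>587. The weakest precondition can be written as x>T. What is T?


Formula: wp(x:=E, P) = P[E/x] (substitute E for x in postcondition)
Step 1: Postcondition: x>587
Step 2: Substitute x+451 for x: x+451>587
Step 3: Solve for x: x > 587-451 = 136

136


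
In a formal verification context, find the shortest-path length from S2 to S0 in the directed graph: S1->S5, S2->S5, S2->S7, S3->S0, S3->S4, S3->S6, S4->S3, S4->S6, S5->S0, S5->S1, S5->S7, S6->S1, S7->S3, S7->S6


BFS layer-by-layer from S2:
  dist 0: {S2}
  dist 1: {S5, S7}
  dist 2: {S0, S1, S3, S6}
  -> S0 reached at distance 2
Shortest path length = 2

2


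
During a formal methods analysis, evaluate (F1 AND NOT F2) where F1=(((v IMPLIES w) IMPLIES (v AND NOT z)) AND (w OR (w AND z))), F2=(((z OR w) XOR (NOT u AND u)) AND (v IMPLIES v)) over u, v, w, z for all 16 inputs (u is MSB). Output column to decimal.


F1 = (((v IMPLIES w) IMPLIES (v AND NOT z)) AND (w OR (w AND z)))
F2 = (((z OR w) XOR (NOT u AND u)) AND (v IMPLIES v))
Counterexample to F1=>F2 is where F1=1 and F2=0.
Evaluate each row (bits = u,v,w,z, MSB first):
  row 0 [0000]: F1=0 F2=0 -> F1&~F2 -> 0
  row 1 [0001]: F1=0 F2=1 -> F1&~F2 -> 0
  row 2 [0010]: F1=0 F2=1 -> F1&~F2 -> 0
  row 3 [0011]: F1=0 F2=1 -> F1&~F2 -> 0
  row 4 [0100]: F1=0 F2=0 -> F1&~F2 -> 0
  row 5 [0101]: F1=0 F2=1 -> F1&~F2 -> 0
  row 6 [0110]: F1=1 F2=1 -> F1&~F2 -> 0
  row 7 [0111]: F1=0 F2=1 -> F1&~F2 -> 0
  row 8 [1000]: F1=0 F2=0 -> F1&~F2 -> 0
  row 9 [1001]: F1=0 F2=1 -> F1&~F2 -> 0
  row 10 [1010]: F1=0 F2=1 -> F1&~F2 -> 0
  row 11 [1011]: F1=0 F2=1 -> F1&~F2 -> 0
  row 12 [1100]: F1=0 F2=0 -> F1&~F2 -> 0
  row 13 [1101]: F1=0 F2=1 -> F1&~F2 -> 0
  row 14 [1110]: F1=1 F2=1 -> F1&~F2 -> 0
  row 15 [1111]: F1=0 F2=1 -> F1&~F2 -> 0
Full result column, 4 rows per line (u,v fixed per line; w,z runs 00..11 left to right):
  rows 0-3 [u,v=00]: 0000  = hex 0
  rows 4-7 [u,v=01]: 0000  = hex 0
  rows 8-11 [u,v=10]: 0000  = hex 0
  rows 12-15 [u,v=11]: 0000  = hex 0
Counterexample vector (row 0 .. row 15) = 0000000000000000
Output column grouped in 4s = 0000 0000 0000 0000 = 0x0000
Convert to decimal digit by digit (value = value*16 + digit):
  0 -> 0
  0*16 + 0 = 0
  0*16 + 0 = 0
  0*16 + 0 = 0
Decimal = 0

0
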